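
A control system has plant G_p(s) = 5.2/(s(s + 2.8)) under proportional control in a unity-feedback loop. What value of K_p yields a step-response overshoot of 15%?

From %OS = 100·exp(−πζ/√(1−ζ²)) = 15%, ζ = −ln(0.15)/√(π²+ln²(0.15)) = 0.5169.
Characteristic equation s² + 2.8s + 5.2K_p = 0 gives ζ = 2.8/(2√(5.2K_p)).
Setting ζ = 0.5169: √(5.2K_p) = 2.8/(2·0.5169) = 2.708, so K_p = 7.335/5.2 = 1.41.

K_p = 1.41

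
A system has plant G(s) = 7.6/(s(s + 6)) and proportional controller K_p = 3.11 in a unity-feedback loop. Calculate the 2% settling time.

The closed-loop denominator s² + 6s + 23.64 gives ω_n = √23.64 = 4.862 and ζ = 6/(2ω_n) = 0.6171.
2% settling time T_s ≈ 4/(ζω_n) = 4/3 = 1.33 s.

T_s ≈ 1.33 s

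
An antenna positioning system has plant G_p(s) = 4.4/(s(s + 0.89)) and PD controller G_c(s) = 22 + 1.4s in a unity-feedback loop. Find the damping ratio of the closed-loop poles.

ζ = 0.358

Forward path: (22 + 1.4s)·4.4/(s(s+0.89)). The closed-loop characteristic equation is s² + (0.89 + 4.4·1.4)s + 4.4·22 = 0.
That is s² + 7.05s + 96.8 = 0, so ω_n = 9.839 rad/s and ζ = 7.05/(2·9.839) = 0.3583.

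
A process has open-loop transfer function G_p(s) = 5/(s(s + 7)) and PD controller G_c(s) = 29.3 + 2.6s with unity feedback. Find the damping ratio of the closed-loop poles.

Forward path: (29.3 + 2.6s)·5/(s(s+7)). The closed-loop characteristic equation is s² + (7 + 5·2.6)s + 5·29.3 = 0.
That is s² + 20s + 146.5 = 0, so ω_n = 12.1 rad/s and ζ = 20/(2·12.1) = 0.8262.

ζ = 0.826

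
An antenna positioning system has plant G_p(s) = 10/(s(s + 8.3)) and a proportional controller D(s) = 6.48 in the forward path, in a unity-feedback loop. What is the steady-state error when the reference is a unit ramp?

The loop has one pole at the origin (type 1). Velocity error constant K_v = lim_{s→0} s·D(s)G_p(s) = 6.48·10/8.3 = 7.807.
Steady-state error to a unit ramp: e_ss = 1/K_v = 0.128.

0.128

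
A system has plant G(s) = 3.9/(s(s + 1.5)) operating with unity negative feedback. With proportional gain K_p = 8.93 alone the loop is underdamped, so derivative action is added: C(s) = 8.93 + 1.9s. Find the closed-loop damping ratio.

Forward path: (8.93 + 1.9s)·3.9/(s(s+1.5)). The closed-loop characteristic equation is s² + (1.5 + 3.9·1.9)s + 3.9·8.93 = 0.
That is s² + 8.91s + 34.83 = 0, so ω_n = 5.901 rad/s and ζ = 8.91/(2·5.901) = 0.7549.

ζ = 0.755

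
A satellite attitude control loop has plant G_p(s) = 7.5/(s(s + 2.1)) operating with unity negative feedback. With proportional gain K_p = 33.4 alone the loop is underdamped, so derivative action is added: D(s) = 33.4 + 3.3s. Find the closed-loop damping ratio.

ζ = 0.848

Forward path: (33.4 + 3.3s)·7.5/(s(s+2.1)). The closed-loop characteristic equation is s² + (2.1 + 7.5·3.3)s + 7.5·33.4 = 0.
That is s² + 26.85s + 250.5 = 0, so ω_n = 15.83 rad/s and ζ = 26.85/(2·15.83) = 0.8482.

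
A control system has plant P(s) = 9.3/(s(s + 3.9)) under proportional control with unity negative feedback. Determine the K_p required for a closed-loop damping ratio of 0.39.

Closed-loop characteristic equation: s² + 3.9s + K_p·9.3 = 0.
So ω_n = √(9.3K_p) and 2ζω_n = 3.9, giving ζ = 3.9/(2√(9.3K_p)).
Setting ζ = 0.39: √(9.3K_p) = 3.9/(2·0.39) = 5, so K_p = 25/9.3 = 2.69.

K_p = 2.69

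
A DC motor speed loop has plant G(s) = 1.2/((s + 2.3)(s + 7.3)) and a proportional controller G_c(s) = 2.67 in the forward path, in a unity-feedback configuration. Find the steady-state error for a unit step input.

0.84

The loop is type 0. Static position error constant K_pos = G_c(0)·G(0) = 2.67·0.07147 = 0.1908.
Steady-state error to a unit step: e_ss = 1/(1+K_pos) = 1/1.191 = 0.84.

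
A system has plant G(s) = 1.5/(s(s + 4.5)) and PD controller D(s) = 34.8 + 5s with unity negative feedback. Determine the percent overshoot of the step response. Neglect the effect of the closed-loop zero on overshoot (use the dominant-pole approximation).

0.925%

Forward path: (34.8 + 5s)·1.5/(s(s+4.5)). The closed-loop characteristic equation is s² + (4.5 + 1.5·5)s + 1.5·34.8 = 0.
That is s² + 12s + 52.2 = 0, so ω_n = 7.225 rad/s and ζ = 12/(2·7.225) = 0.8305.
%OS = 100·exp(−πζ/√(1−ζ²)) = 0.925%.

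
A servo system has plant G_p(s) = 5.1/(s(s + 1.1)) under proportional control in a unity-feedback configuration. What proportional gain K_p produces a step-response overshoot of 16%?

From %OS = 100·exp(−πζ/√(1−ζ²)) = 16%, ζ = −ln(0.16)/√(π²+ln²(0.16)) = 0.5039.
Characteristic equation s² + 1.1s + 5.1K_p = 0 gives ζ = 1.1/(2√(5.1K_p)).
Setting ζ = 0.5039: √(5.1K_p) = 1.1/(2·0.5039) = 1.092, so K_p = 1.191/5.1 = 0.234.

K_p = 0.234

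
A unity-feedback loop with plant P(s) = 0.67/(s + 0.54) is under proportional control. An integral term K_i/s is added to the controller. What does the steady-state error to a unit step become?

0

The integrator makes K_pos = lim_{s→0} C(s)G(s) infinite, so e_ss = 1/(1+K_pos) = 0.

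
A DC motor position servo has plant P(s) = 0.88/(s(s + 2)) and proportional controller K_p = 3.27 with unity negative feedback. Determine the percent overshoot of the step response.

10.1%

Closed-loop characteristic equation: s² + 2s + 2.878 = 0, so ω_n = 1.696 rad/s and ζ = 2/(2·1.696) = 0.5895.
%OS = 100·exp(−πζ/√(1−ζ²)) = 100·exp(−π·0.5895/√0.6525) = 10.1%.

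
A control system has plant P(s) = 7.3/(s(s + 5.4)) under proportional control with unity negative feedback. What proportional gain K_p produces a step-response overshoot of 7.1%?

From %OS = 100·exp(−πζ/√(1−ζ²)) = 7.1%, ζ = −ln(0.071)/√(π²+ln²(0.071)) = 0.6441.
Characteristic equation s² + 5.4s + 7.3K_p = 0 gives ζ = 5.4/(2√(7.3K_p)).
Setting ζ = 0.6441: √(7.3K_p) = 5.4/(2·0.6441) = 4.192, so K_p = 17.57/7.3 = 2.41.

K_p = 2.41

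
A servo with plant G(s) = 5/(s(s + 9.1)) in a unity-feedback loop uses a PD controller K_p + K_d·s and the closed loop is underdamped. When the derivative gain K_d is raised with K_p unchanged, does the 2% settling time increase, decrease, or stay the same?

Characteristic equation s² + (9.1 + 5K_d)s + 5K_p = 0: raising K_d increases ζω_n = (9.1+5K_d)/2 while the loop stays underdamped, so T_s ≈ 4/(ζω_n) decreases.

decrease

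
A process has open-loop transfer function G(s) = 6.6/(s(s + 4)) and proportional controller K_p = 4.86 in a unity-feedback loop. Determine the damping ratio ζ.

ζ = 0.353

With unity feedback the closed-loop characteristic equation is s² + 4s + 4.86·6.6 = s² + 4s + 32.08 = 0.
So ω_n² = 32.08 ⇒ ω_n = 5.664 rad/s, and ζ = 4/(2ω_n) = 0.353.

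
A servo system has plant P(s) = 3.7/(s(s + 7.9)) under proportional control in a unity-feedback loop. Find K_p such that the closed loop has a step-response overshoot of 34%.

K_p = 40

From %OS = 100·exp(−πζ/√(1−ζ²)) = 34%, ζ = −ln(0.34)/√(π²+ln²(0.34)) = 0.3248.
Characteristic equation s² + 7.9s + 3.7K_p = 0 gives ζ = 7.9/(2√(3.7K_p)).
Setting ζ = 0.3248: √(3.7K_p) = 7.9/(2·0.3248) = 12.16, so K_p = 147.9/3.7 = 40.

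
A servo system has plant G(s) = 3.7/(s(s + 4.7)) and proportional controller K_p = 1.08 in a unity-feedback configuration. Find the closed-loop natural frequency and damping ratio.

The closed-loop denominator is s(s+4.7) + 1.08·3.7 = s² + 4.7s + 3.996.
So ω_n² = 3.996 ⇒ ω_n = 1.999 rad/s, and ζ = 4.7/(2ω_n) = 1.18.

ω_n = 2 rad/s, ζ = 1.18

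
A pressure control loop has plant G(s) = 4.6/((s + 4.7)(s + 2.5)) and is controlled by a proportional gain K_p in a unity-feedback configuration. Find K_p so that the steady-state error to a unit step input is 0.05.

K_p = 48.5

The loop is type 0, so e_ss(step) = 1/(1 + K_pos) with K_pos = K_p·G(0).
G(0) = 0.3915. Require 1/(1 + K_p·0.3915) = 0.05, so 1 + 0.3915·K_p = 20.
K_p = (20 − 1)/0.3915 = 48.5.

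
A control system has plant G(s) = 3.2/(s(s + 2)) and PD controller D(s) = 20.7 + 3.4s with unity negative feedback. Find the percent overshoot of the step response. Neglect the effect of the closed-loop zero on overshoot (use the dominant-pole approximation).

Forward path: (20.7 + 3.4s)·3.2/(s(s+2)). The closed-loop characteristic equation is s² + (2 + 3.2·3.4)s + 3.2·20.7 = 0.
That is s² + 12.88s + 66.24 = 0, so ω_n = 8.139 rad/s and ζ = 12.88/(2·8.139) = 0.7913.
%OS = 100·exp(−πζ/√(1−ζ²)) = 1.72%.

1.72%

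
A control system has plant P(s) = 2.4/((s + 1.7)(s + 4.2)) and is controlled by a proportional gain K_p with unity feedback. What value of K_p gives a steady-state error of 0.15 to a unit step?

The loop is type 0, so e_ss(step) = 1/(1 + K_pos) with K_pos = K_p·P(0).
P(0) = 0.3361. Require 1/(1 + K_p·0.3361) = 0.15, so 1 + 0.3361·K_p = 6.667.
K_p = (6.667 − 1)/0.3361 = 16.9.

K_p = 16.9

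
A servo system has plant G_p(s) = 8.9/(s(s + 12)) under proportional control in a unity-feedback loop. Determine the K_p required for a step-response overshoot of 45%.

K_p = 66.7

From %OS = 100·exp(−πζ/√(1−ζ²)) = 45%, ζ = −ln(0.45)/√(π²+ln²(0.45)) = 0.2463.
Characteristic equation s² + 12s + 8.9K_p = 0 gives ζ = 12/(2√(8.9K_p)).
Setting ζ = 0.2463: √(8.9K_p) = 12/(2·0.2463) = 24.36, so K_p = 593.2/8.9 = 66.7.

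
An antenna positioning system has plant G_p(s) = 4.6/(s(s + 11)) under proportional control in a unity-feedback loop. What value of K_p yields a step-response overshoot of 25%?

From %OS = 100·exp(−πζ/√(1−ζ²)) = 25%, ζ = −ln(0.25)/√(π²+ln²(0.25)) = 0.4037.
Characteristic equation s² + 11s + 4.6K_p = 0 gives ζ = 11/(2√(4.6K_p)).
Setting ζ = 0.4037: √(4.6K_p) = 11/(2·0.4037) = 13.62, so K_p = 185.6/4.6 = 40.3.

K_p = 40.3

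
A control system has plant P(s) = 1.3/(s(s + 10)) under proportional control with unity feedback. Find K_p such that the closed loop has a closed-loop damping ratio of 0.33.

Closed-loop characteristic equation: s² + 10s + K_p·1.3 = 0.
So ω_n = √(1.3K_p) and 2ζω_n = 10, giving ζ = 10/(2√(1.3K_p)).
Setting ζ = 0.33: √(1.3K_p) = 10/(2·0.33) = 15.15, so K_p = 229.6/1.3 = 177.

K_p = 177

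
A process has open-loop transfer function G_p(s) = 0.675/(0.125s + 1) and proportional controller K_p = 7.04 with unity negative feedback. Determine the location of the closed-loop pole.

s = -46.02

Closed loop: T(s) = K_p·G_p/(1+K_p·G_p) = 4.752/(0.125s + 1 + 4.752), with pole at s = −(1 + 4.752)/0.125 = −46.02.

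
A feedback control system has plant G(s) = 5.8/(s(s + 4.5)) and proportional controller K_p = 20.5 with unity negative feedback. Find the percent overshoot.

51.6%

From 1 + K_pG(s) = 0: s² + 4.5s + 118.9 = 0 ⇒ ω_n = 10.9, ζ = 0.2063.
%OS = 100·exp(−πζ/√(1−ζ²)) = 100·exp(−π·0.2063/√0.9574) = 51.6%.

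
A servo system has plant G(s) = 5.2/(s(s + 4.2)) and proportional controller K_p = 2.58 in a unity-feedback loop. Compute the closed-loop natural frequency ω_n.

The closed-loop denominator is s(s+4.2) + 2.58·5.2 = s² + 4.2s + 13.42.
Matching s² + 2ζω_n s + ω_n²: ω_n = √13.42 = 3.663 rad/s and 2ζω_n = 4.2, so ζ = 4.2/(2·3.663) = 0.573.

ω_n = 3.66 rad/s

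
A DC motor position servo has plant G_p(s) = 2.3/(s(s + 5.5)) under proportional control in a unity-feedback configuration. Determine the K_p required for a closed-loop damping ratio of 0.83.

K_p = 4.77

Closed-loop characteristic equation: s² + 5.5s + K_p·2.3 = 0.
So ω_n = √(2.3K_p) and 2ζω_n = 5.5, giving ζ = 5.5/(2√(2.3K_p)).
Setting ζ = 0.83: √(2.3K_p) = 5.5/(2·0.83) = 3.313, so K_p = 10.98/2.3 = 4.77.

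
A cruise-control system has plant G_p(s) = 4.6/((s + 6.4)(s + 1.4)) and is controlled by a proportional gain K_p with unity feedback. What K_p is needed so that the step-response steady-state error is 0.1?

K_p = 17.5

For a type-0 loop with proportional control, e_ss = 1/(1 + K_p·G_p(0)).
G_p(0) = 0.5134. Require 1/(1 + K_p·0.5134) = 0.1, so 1 + 0.5134·K_p = 10.
K_p = (10 − 1)/0.5134 = 17.5.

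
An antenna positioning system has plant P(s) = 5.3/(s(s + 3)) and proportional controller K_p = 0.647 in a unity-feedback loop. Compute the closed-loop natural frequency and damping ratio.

The closed-loop denominator is s(s+3) + 0.647·5.3 = s² + 3s + 3.429.
So ω_n² = 3.429 ⇒ ω_n = 1.852 rad/s, and ζ = 3/(2ω_n) = 0.81.

ω_n = 1.85 rad/s, ζ = 0.81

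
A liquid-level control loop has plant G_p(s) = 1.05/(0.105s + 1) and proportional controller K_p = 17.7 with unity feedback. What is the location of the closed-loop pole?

Closed loop: T(s) = K_p·G_p/(1+K_p·G_p) = 18.59/(0.105s + 1 + 18.59), with pole at s = −(1 + 18.59)/0.105 = −186.5.

s = -186.5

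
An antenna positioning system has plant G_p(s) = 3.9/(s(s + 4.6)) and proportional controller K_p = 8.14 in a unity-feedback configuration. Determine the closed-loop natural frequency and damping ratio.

ω_n = 5.63 rad/s, ζ = 0.408

1 + K_p·G_p(s) = 0 gives s² + 4.6s + 31.75 = 0.
Matching s² + 2ζω_n s + ω_n²: ω_n = √31.75 = 5.634 rad/s and 2ζω_n = 4.6, so ζ = 4.6/(2·5.634) = 0.408.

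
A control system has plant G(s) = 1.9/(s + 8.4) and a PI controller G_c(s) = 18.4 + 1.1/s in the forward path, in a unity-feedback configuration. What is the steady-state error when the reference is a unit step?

0

The open loop G_c(s)G(s) has a pole at the origin (type 1), so the static position error constant is infinite and e_ss = 1/(1+∞) = 0.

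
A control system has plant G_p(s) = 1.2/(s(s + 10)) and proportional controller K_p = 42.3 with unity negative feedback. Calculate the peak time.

From 1 + K_pG_p(s) = 0: s² + 10s + 50.76 = 0 ⇒ ω_n = 7.125, ζ = 0.7018.
Damped frequency ω_d = ω_n√(1−ζ²) = 5.075 rad/s, so peak time T_p = π/ω_d = 0.619 s.

T_p = 0.619 s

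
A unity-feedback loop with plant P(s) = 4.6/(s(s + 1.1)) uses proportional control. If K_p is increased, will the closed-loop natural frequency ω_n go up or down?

ω_n = √(4.6·K_p), which grows with K_p.

increase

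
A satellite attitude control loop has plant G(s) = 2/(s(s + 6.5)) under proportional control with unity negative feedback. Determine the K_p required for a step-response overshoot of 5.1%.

From %OS = 100·exp(−πζ/√(1−ζ²)) = 5.1%, ζ = −ln(0.051)/√(π²+ln²(0.051)) = 0.6877.
Characteristic equation s² + 6.5s + 2K_p = 0 gives ζ = 6.5/(2√(2K_p)).
Setting ζ = 0.6877: √(2K_p) = 6.5/(2·0.6877) = 4.726, so K_p = 22.33/2 = 11.2.

K_p = 11.2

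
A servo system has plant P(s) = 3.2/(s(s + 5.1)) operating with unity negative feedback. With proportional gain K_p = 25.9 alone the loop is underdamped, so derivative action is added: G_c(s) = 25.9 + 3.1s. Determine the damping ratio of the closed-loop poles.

ζ = 0.825

Forward path: (25.9 + 3.1s)·3.2/(s(s+5.1)). The closed-loop characteristic equation is s² + (5.1 + 3.2·3.1)s + 3.2·25.9 = 0.
That is s² + 15.02s + 82.88 = 0, so ω_n = 9.104 rad/s and ζ = 15.02/(2·9.104) = 0.8249.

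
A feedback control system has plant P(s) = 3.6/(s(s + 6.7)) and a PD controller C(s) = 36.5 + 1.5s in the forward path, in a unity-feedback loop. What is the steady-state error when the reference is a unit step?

0

The open loop C(s)P(s) has a pole at the origin (type 1), so the static position error constant is infinite and e_ss = 1/(1+∞) = 0.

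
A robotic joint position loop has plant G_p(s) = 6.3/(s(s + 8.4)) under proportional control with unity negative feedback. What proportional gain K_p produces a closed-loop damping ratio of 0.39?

Closed-loop characteristic equation: s² + 8.4s + K_p·6.3 = 0.
So ω_n = √(6.3K_p) and 2ζω_n = 8.4, giving ζ = 8.4/(2√(6.3K_p)).
Setting ζ = 0.39: √(6.3K_p) = 8.4/(2·0.39) = 10.77, so K_p = 116/6.3 = 18.4.

K_p = 18.4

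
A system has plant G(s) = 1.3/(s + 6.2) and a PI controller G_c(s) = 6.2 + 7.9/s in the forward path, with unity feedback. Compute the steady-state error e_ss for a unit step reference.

The open loop G_c(s)G(s) has a pole at the origin (type 1), so the static position error constant is infinite and e_ss = 1/(1+∞) = 0.

0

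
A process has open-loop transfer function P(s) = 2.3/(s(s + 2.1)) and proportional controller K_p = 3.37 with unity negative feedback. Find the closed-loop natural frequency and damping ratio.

1 + K_p·P(s) = 0 gives s² + 2.1s + 7.751 = 0.
So ω_n² = 7.751 ⇒ ω_n = 2.784 rad/s, and ζ = 2.1/(2ω_n) = 0.377.

ω_n = 2.78 rad/s, ζ = 0.377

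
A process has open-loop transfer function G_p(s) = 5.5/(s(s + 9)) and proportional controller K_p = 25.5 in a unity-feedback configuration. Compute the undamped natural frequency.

The closed-loop denominator is s(s+9) + 25.5·5.5 = s² + 9s + 140.2.
Matching s² + 2ζω_n s + ω_n²: ω_n = √140.2 = 11.84 rad/s and 2ζω_n = 9, so ζ = 9/(2·11.84) = 0.38.

ω_n = 11.8 rad/s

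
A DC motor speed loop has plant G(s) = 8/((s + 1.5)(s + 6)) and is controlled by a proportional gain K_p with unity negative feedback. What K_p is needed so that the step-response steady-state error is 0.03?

K_p = 36.4

The loop is type 0, so e_ss(step) = 1/(1 + K_pos) with K_pos = K_p·G(0).
G(0) = 0.8889. Require 1/(1 + K_p·0.8889) = 0.03, so 1 + 0.8889·K_p = 33.33.
K_p = (33.33 − 1)/0.8889 = 36.4.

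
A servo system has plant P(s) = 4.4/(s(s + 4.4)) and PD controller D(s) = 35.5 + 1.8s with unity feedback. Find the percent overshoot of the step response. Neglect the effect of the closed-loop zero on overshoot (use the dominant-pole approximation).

Forward path: (35.5 + 1.8s)·4.4/(s(s+4.4)). The closed-loop characteristic equation is s² + (4.4 + 4.4·1.8)s + 4.4·35.5 = 0.
That is s² + 12.32s + 156.2 = 0, so ω_n = 12.5 rad/s and ζ = 12.32/(2·12.5) = 0.4929.
%OS = 100·exp(−πζ/√(1−ζ²)) = 16.9%.

16.9%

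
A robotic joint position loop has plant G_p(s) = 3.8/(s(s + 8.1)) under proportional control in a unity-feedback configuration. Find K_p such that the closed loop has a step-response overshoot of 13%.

From %OS = 100·exp(−πζ/√(1−ζ²)) = 13%, ζ = −ln(0.13)/√(π²+ln²(0.13)) = 0.5446.
Characteristic equation s² + 8.1s + 3.8K_p = 0 gives ζ = 8.1/(2√(3.8K_p)).
Setting ζ = 0.5446: √(3.8K_p) = 8.1/(2·0.5446) = 7.436, so K_p = 55.29/3.8 = 14.6.

K_p = 14.6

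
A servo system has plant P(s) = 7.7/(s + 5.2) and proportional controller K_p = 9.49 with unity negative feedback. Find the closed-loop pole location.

Closed-loop transfer function: T(s) = K_p·P(s)/(1 + K_p·P(s)) = 73.07/(s + 5.2 + 73.07) = 73.07/(s + 78.27).
The closed-loop pole is at s = −78.27.

s = -78.27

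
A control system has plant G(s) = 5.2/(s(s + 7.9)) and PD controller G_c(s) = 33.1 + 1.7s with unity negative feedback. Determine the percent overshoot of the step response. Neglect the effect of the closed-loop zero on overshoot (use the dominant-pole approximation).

Forward path: (33.1 + 1.7s)·5.2/(s(s+7.9)). The closed-loop characteristic equation is s² + (7.9 + 5.2·1.7)s + 5.2·33.1 = 0.
That is s² + 16.74s + 172.1 = 0, so ω_n = 13.12 rad/s and ζ = 16.74/(2·13.12) = 0.638.
%OS = 100·exp(−πζ/√(1−ζ²)) = 7.41%.

7.41%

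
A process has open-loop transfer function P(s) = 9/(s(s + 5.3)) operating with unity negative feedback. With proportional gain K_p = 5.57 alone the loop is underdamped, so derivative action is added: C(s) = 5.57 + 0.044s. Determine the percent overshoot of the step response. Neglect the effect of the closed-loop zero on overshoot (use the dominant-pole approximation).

25.2%

Forward path: (5.57 + 0.044s)·9/(s(s+5.3)). The closed-loop characteristic equation is s² + (5.3 + 9·0.044)s + 9·5.57 = 0.
That is s² + 5.696s + 50.13 = 0, so ω_n = 7.08 rad/s and ζ = 5.696/(2·7.08) = 0.4022.
%OS = 100·exp(−πζ/√(1−ζ²)) = 25.2%.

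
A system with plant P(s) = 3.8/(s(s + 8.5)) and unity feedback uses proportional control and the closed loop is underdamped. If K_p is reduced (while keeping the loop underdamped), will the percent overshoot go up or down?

ζ = 8.5/(2√(3.8K_p)) rises as K_p falls; higher damping means less overshoot.

decrease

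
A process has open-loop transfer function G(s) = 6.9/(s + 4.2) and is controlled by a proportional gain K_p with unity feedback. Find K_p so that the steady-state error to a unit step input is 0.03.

K_p = 19.7

The loop is type 0, so e_ss(step) = 1/(1 + K_pos) with K_pos = K_p·G(0).
G(0) = 1.643. Require 1/(1 + K_p·1.643) = 0.03, so 1 + 1.643·K_p = 33.33.
K_p = (33.33 − 1)/1.643 = 19.7.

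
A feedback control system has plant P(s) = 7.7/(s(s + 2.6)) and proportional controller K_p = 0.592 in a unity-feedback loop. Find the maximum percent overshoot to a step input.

8.97%

The closed-loop denominator s² + 2.6s + 4.558 gives ω_n = √4.558 = 2.135 and ζ = 2.6/(2ω_n) = 0.6089.
%OS = 100·exp(−πζ/√(1−ζ²)) = 100·exp(−π·0.6089/√0.6293) = 8.97%.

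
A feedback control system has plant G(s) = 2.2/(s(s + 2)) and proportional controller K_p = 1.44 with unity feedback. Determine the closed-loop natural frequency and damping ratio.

1 + K_p·G(s) = 0 gives s² + 2s + 3.168 = 0.
Matching s² + 2ζω_n s + ω_n²: ω_n = √3.168 = 1.78 rad/s and 2ζω_n = 2, so ζ = 2/(2·1.78) = 0.562.

ω_n = 1.78 rad/s, ζ = 0.562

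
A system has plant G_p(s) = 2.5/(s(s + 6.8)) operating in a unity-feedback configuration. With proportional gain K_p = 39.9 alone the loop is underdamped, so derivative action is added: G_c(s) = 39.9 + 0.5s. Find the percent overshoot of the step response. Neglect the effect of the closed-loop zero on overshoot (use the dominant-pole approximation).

25.1%

Forward path: (39.9 + 0.5s)·2.5/(s(s+6.8)). The closed-loop characteristic equation is s² + (6.8 + 2.5·0.5)s + 2.5·39.9 = 0.
That is s² + 8.05s + 99.75 = 0, so ω_n = 9.987 rad/s and ζ = 8.05/(2·9.987) = 0.403.
%OS = 100·exp(−πζ/√(1−ζ²)) = 25.1%.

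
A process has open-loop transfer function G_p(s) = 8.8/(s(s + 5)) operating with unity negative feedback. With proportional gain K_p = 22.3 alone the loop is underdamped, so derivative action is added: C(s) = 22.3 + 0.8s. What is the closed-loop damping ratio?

Forward path: (22.3 + 0.8s)·8.8/(s(s+5)). The closed-loop characteristic equation is s² + (5 + 8.8·0.8)s + 8.8·22.3 = 0.
That is s² + 12.04s + 196.2 = 0, so ω_n = 14.01 rad/s and ζ = 12.04/(2·14.01) = 0.4297.

ζ = 0.43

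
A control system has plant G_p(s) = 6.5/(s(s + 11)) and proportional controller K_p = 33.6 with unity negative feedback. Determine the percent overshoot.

28.4%

The closed-loop denominator s² + 11s + 218.4 gives ω_n = √218.4 = 14.78 and ζ = 11/(2ω_n) = 0.3722.
%OS = 100·exp(−πζ/√(1−ζ²)) = 100·exp(−π·0.3722/√0.8615) = 28.4%.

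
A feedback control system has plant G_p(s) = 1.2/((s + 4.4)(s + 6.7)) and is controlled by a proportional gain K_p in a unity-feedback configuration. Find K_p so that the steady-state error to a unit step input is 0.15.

The loop is type 0, so e_ss(step) = 1/(1 + K_pos) with K_pos = K_p·G_p(0).
G_p(0) = 0.04071. Require 1/(1 + K_p·0.04071) = 0.15, so 1 + 0.04071·K_p = 6.667.
K_p = (6.667 − 1)/0.04071 = 139.

K_p = 139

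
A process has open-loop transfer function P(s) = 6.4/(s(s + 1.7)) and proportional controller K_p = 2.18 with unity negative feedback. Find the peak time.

T_p = 0.864 s

From 1 + K_pP(s) = 0: s² + 1.7s + 13.95 = 0 ⇒ ω_n = 3.735, ζ = 0.2276.
Damped frequency ω_d = ω_n√(1−ζ²) = 3.637 rad/s, so peak time T_p = π/ω_d = 0.864 s.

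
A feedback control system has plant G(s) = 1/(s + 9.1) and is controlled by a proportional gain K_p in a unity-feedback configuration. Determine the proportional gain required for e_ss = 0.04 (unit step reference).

The loop is type 0, so e_ss(step) = 1/(1 + K_pos) with K_pos = K_p·G(0).
G(0) = 0.1099. Require 1/(1 + K_p·0.1099) = 0.04, so 1 + 0.1099·K_p = 25.
K_p = (25 − 1)/0.1099 = 218.

K_p = 218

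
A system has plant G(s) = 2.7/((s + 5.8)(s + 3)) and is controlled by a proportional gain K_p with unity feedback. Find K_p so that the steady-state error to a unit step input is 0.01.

K_p = 638

Steady-state error for a unit step on this type-0 loop is 1/(1 + K_p·G(0)).
G(0) = 0.1552. Require 1/(1 + K_p·0.1552) = 0.01, so 1 + 0.1552·K_p = 100.
K_p = (100 − 1)/0.1552 = 638.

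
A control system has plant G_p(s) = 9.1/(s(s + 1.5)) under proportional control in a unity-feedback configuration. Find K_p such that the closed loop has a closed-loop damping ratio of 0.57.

K_p = 0.19

Closed-loop characteristic equation: s² + 1.5s + K_p·9.1 = 0.
So ω_n = √(9.1K_p) and 2ζω_n = 1.5, giving ζ = 1.5/(2√(9.1K_p)).
Setting ζ = 0.57: √(9.1K_p) = 1.5/(2·0.57) = 1.316, so K_p = 1.731/9.1 = 0.19.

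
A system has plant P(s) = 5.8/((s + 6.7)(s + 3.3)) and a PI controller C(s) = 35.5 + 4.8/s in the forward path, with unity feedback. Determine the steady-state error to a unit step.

The open loop C(s)P(s) has a pole at the origin (type 1), so the static position error constant is infinite and e_ss = 1/(1+∞) = 0.

0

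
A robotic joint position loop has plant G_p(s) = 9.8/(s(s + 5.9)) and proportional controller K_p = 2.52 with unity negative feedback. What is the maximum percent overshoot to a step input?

9.85%

Closed-loop characteristic equation: s² + 5.9s + 24.7 = 0, so ω_n = 4.97 rad/s and ζ = 5.9/(2·4.97) = 0.5936.
%OS = 100·exp(−πζ/√(1−ζ²)) = 100·exp(−π·0.5936/√0.6476) = 9.85%.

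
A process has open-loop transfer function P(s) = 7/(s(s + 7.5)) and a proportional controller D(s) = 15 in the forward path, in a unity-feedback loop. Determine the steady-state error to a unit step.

The open loop D(s)P(s) has a pole at the origin (type 1), so the static position error constant is infinite and e_ss = 1/(1+∞) = 0.

0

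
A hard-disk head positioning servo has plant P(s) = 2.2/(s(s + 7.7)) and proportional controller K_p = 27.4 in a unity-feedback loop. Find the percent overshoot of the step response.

The closed-loop denominator s² + 7.7s + 60.28 gives ω_n = √60.28 = 7.764 and ζ = 7.7/(2ω_n) = 0.4959.
%OS = 100·exp(−πζ/√(1−ζ²)) = 100·exp(−π·0.4959/√0.7541) = 16.6%.

16.6%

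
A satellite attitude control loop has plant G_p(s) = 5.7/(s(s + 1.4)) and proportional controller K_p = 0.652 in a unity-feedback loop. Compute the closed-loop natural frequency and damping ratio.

With unity feedback the closed-loop characteristic equation is s² + 1.4s + 0.652·5.7 = s² + 1.4s + 3.716 = 0.
So ω_n² = 3.716 ⇒ ω_n = 1.928 rad/s, and ζ = 1.4/(2ω_n) = 0.363.

ω_n = 1.93 rad/s, ζ = 0.363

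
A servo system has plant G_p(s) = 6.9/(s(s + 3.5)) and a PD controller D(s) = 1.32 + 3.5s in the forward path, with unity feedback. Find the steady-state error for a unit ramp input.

The loop has one pole at the origin (type 1). Velocity error constant K_v = lim_{s→0} s·D(s)G_p(s) = 1.32·6.9/3.5 = 2.602.
Steady-state error to a unit ramp: e_ss = 1/K_v = 0.384.

0.384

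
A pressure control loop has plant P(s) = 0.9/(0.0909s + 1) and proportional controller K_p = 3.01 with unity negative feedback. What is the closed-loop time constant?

Closed loop: T(s) = K_p·P/(1+K_p·P) = 2.709/(0.0909s + 1 + 2.709), with pole at s = −(1 + 2.709)/0.0909 = −40.8.
Closed-loop time constant τ = 1/40.8 = 0.0245 s.

τ = 0.0245 s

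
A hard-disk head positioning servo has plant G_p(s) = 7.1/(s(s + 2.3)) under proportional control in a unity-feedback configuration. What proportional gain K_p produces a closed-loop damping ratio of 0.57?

K_p = 0.573

Closed-loop characteristic equation: s² + 2.3s + K_p·7.1 = 0.
So ω_n = √(7.1K_p) and 2ζω_n = 2.3, giving ζ = 2.3/(2√(7.1K_p)).
Setting ζ = 0.57: √(7.1K_p) = 2.3/(2·0.57) = 2.018, so K_p = 4.07/7.1 = 0.573.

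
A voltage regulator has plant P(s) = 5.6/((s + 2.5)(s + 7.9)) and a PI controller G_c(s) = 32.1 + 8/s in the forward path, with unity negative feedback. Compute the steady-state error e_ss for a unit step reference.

The open loop G_c(s)P(s) has a pole at the origin (type 1), so the static position error constant is infinite and e_ss = 1/(1+∞) = 0.

0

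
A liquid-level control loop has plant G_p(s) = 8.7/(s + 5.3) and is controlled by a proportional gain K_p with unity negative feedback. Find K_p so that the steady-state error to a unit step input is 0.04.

For a type-0 loop with proportional control, e_ss = 1/(1 + K_p·G_p(0)).
G_p(0) = 1.642. Require 1/(1 + K_p·1.642) = 0.04, so 1 + 1.642·K_p = 25.
K_p = (25 − 1)/1.642 = 14.6.

K_p = 14.6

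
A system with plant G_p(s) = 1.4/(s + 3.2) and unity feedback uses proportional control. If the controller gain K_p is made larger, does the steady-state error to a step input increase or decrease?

e_ss = 1/(1 + K_p·G_p(0)); a larger K_p raises the denominator, so e_ss decreases.

decrease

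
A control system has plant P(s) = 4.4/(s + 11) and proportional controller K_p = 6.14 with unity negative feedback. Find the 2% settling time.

T_s ≈ 0.105 s

Closed-loop transfer function: T(s) = K_p·P(s)/(1 + K_p·P(s)) = 27.02/(s + 11 + 27.02) = 27.02/(s + 38.02).
Time constant τ = 1/38.02 = 0.0263 s, so the 2% settling time is about 4τ = 0.105 s.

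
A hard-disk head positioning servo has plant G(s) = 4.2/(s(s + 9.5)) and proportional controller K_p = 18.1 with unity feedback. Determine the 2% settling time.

The closed-loop denominator s² + 9.5s + 76.02 gives ω_n = √76.02 = 8.719 and ζ = 9.5/(2ω_n) = 0.5448.
2% settling time T_s ≈ 4/(ζω_n) = 4/4.75 = 0.842 s.

T_s ≈ 0.842 s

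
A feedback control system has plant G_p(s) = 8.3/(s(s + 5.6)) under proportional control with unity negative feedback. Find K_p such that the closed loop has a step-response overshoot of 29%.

K_p = 7.03

From %OS = 100·exp(−πζ/√(1−ζ²)) = 29%, ζ = −ln(0.29)/√(π²+ln²(0.29)) = 0.3666.
Characteristic equation s² + 5.6s + 8.3K_p = 0 gives ζ = 5.6/(2√(8.3K_p)).
Setting ζ = 0.3666: √(8.3K_p) = 5.6/(2·0.3666) = 7.638, so K_p = 58.34/8.3 = 7.03.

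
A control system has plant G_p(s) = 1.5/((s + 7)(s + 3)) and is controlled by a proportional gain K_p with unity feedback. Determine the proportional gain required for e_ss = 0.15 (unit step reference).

K_p = 79.3

Steady-state error for a unit step on this type-0 loop is 1/(1 + K_p·G_p(0)).
G_p(0) = 0.07143. Require 1/(1 + K_p·0.07143) = 0.15, so 1 + 0.07143·K_p = 6.667.
K_p = (6.667 − 1)/0.07143 = 79.3.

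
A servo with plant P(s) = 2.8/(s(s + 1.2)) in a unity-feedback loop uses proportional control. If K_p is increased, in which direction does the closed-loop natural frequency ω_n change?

increase

ω_n = √(2.8·K_p), which grows with K_p.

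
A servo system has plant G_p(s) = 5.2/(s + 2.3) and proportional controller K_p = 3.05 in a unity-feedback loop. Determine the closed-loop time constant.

Closed-loop transfer function: T(s) = K_p·G_p(s)/(1 + K_p·G_p(s)) = 15.86/(s + 2.3 + 15.86) = 15.86/(s + 18.16).
Time constant τ = 1/18.16 = 0.0551 s.

τ = 0.0551 s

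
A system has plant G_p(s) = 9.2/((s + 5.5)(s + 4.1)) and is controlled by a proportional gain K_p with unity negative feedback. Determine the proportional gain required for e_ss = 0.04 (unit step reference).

K_p = 58.8

For a type-0 loop with proportional control, e_ss = 1/(1 + K_p·G_p(0)).
G_p(0) = 0.408. Require 1/(1 + K_p·0.408) = 0.04, so 1 + 0.408·K_p = 25.
K_p = (25 − 1)/0.408 = 58.8.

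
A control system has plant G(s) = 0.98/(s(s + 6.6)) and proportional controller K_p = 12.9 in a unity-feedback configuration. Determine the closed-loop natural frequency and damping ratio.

ω_n = 3.56 rad/s, ζ = 0.928

The closed-loop denominator is s(s+6.6) + 12.9·0.98 = s² + 6.6s + 12.64.
Matching s² + 2ζω_n s + ω_n²: ω_n = √12.64 = 3.556 rad/s and 2ζω_n = 6.6, so ζ = 6.6/(2·3.556) = 0.928.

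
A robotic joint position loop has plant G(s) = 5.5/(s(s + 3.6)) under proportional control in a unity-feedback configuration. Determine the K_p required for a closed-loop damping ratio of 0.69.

Closed-loop characteristic equation: s² + 3.6s + K_p·5.5 = 0.
So ω_n = √(5.5K_p) and 2ζω_n = 3.6, giving ζ = 3.6/(2√(5.5K_p)).
Setting ζ = 0.69: √(5.5K_p) = 3.6/(2·0.69) = 2.609, so K_p = 6.805/5.5 = 1.24.

K_p = 1.24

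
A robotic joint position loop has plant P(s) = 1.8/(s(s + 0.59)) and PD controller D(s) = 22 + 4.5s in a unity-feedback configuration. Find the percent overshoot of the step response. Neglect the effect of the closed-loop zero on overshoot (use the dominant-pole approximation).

Forward path: (22 + 4.5s)·1.8/(s(s+0.59)). The closed-loop characteristic equation is s² + (0.59 + 1.8·4.5)s + 1.8·22 = 0.
That is s² + 8.69s + 39.6 = 0, so ω_n = 6.293 rad/s and ζ = 8.69/(2·6.293) = 0.6905.
%OS = 100·exp(−πζ/√(1−ζ²)) = 4.99%.

4.99%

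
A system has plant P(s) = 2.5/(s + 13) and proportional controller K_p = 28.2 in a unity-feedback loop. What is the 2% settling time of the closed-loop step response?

T_s ≈ 0.0479 s

Closed-loop transfer function: T(s) = K_p·P(s)/(1 + K_p·P(s)) = 70.5/(s + 13 + 70.5) = 70.5/(s + 83.5).
Time constant τ = 1/83.5 = 0.01198 s, so the 2% settling time is about 4τ = 0.0479 s.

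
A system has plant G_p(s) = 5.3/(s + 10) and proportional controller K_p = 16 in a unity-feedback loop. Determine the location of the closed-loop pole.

Closed-loop transfer function: T(s) = K_p·G_p(s)/(1 + K_p·G_p(s)) = 84.8/(s + 10 + 84.8) = 84.8/(s + 94.8).
The closed-loop pole is at s = −94.8.

s = -94.8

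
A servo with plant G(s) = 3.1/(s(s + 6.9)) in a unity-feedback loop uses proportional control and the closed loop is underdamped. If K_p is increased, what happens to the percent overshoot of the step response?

ζ = 6.9/(2√(3.1K_p)) decreases as K_p grows; lower damping means more overshoot.

increase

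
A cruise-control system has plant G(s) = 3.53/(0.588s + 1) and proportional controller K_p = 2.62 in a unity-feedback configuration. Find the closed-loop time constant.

τ = 0.0574 s

Closed loop: T(s) = K_p·G/(1+K_p·G) = 9.249/(0.588s + 1 + 9.249), with pole at s = −(1 + 9.249)/0.588 = −17.43.
Closed-loop time constant τ = 1/17.43 = 0.0574 s.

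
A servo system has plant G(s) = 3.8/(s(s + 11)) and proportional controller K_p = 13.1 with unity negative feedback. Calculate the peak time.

T_p = 0.711 s

The closed-loop denominator s² + 11s + 49.78 gives ω_n = √49.78 = 7.055 and ζ = 11/(2ω_n) = 0.7795.
Damped frequency ω_d = ω_n√(1−ζ²) = 4.419 rad/s, so peak time T_p = π/ω_d = 0.711 s.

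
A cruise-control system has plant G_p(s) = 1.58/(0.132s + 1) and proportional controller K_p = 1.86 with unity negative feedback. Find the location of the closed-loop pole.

s = -29.84

Closed loop: T(s) = K_p·G_p/(1+K_p·G_p) = 2.939/(0.132s + 1 + 2.939), with pole at s = −(1 + 2.939)/0.132 = −29.84.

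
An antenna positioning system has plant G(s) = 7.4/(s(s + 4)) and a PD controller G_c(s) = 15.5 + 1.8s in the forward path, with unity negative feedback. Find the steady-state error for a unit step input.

The open loop G_c(s)G(s) has a pole at the origin (type 1), so the static position error constant is infinite and e_ss = 1/(1+∞) = 0.

0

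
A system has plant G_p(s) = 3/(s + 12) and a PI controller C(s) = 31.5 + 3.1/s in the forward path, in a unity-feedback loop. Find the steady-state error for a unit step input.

0

The open loop C(s)G_p(s) has a pole at the origin (type 1), so the static position error constant is infinite and e_ss = 1/(1+∞) = 0.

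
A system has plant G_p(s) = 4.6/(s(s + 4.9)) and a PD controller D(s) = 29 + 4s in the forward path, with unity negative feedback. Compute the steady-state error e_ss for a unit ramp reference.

0.0367

The loop has one pole at the origin (type 1). Velocity error constant K_v = lim_{s→0} s·D(s)G_p(s) = 29·4.6/4.9 = 27.22.
Steady-state error to a unit ramp: e_ss = 1/K_v = 0.0367.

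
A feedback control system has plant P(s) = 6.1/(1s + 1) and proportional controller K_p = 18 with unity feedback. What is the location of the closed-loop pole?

Closed loop: T(s) = K_p·P/(1+K_p·P) = 109.8/(1s + 1 + 109.8), with pole at s = −(1 + 109.8)/1 = −110.8.

s = -110.8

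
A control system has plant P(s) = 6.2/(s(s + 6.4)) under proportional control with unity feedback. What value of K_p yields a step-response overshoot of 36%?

K_p = 17.3

From %OS = 100·exp(−πζ/√(1−ζ²)) = 36%, ζ = −ln(0.36)/√(π²+ln²(0.36)) = 0.3093.
Characteristic equation s² + 6.4s + 6.2K_p = 0 gives ζ = 6.4/(2√(6.2K_p)).
Setting ζ = 0.3093: √(6.2K_p) = 6.4/(2·0.3093) = 10.35, so K_p = 107.1/6.2 = 17.3.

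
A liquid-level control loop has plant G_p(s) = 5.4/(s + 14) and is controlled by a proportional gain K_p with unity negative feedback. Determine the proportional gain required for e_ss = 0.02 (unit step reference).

K_p = 127

For a type-0 loop with proportional control, e_ss = 1/(1 + K_p·G_p(0)).
G_p(0) = 0.3857. Require 1/(1 + K_p·0.3857) = 0.02, so 1 + 0.3857·K_p = 50.
K_p = (50 − 1)/0.3857 = 127.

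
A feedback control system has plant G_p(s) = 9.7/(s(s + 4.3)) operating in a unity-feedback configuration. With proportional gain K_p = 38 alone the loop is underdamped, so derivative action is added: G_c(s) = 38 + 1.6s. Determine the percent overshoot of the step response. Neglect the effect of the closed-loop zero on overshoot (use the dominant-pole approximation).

Forward path: (38 + 1.6s)·9.7/(s(s+4.3)). The closed-loop characteristic equation is s² + (4.3 + 9.7·1.6)s + 9.7·38 = 0.
That is s² + 19.82s + 368.6 = 0, so ω_n = 19.2 rad/s and ζ = 19.82/(2·19.2) = 0.5162.
%OS = 100·exp(−πζ/√(1−ζ²)) = 15.1%.

15.1%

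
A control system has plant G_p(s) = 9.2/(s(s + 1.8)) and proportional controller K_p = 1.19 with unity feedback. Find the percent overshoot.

The closed-loop denominator s² + 1.8s + 10.95 gives ω_n = √10.95 = 3.309 and ζ = 1.8/(2ω_n) = 0.272.
%OS = 100·exp(−πζ/√(1−ζ²)) = 100·exp(−π·0.272/√0.926) = 41.1%.

41.1%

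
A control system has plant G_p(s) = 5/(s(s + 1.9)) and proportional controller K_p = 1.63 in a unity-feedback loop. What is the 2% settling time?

T_s ≈ 4.21 s

From 1 + K_pG_p(s) = 0: s² + 1.9s + 8.15 = 0 ⇒ ω_n = 2.855, ζ = 0.3328.
2% settling time T_s ≈ 4/(ζω_n) = 4/0.95 = 4.21 s.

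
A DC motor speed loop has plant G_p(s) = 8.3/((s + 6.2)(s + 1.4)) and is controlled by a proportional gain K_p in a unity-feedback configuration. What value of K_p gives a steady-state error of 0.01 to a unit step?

For a type-0 loop with proportional control, e_ss = 1/(1 + K_p·G_p(0)).
G_p(0) = 0.9562. Require 1/(1 + K_p·0.9562) = 0.01, so 1 + 0.9562·K_p = 100.
K_p = (100 − 1)/0.9562 = 104.

K_p = 104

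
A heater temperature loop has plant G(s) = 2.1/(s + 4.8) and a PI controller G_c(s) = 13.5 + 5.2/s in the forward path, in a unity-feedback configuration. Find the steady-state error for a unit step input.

The open loop G_c(s)G(s) has a pole at the origin (type 1), so the static position error constant is infinite and e_ss = 1/(1+∞) = 0.

0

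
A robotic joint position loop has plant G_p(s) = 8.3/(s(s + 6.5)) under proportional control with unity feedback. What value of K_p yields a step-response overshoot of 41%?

K_p = 17.1

From %OS = 100·exp(−πζ/√(1−ζ²)) = 41%, ζ = −ln(0.41)/√(π²+ln²(0.41)) = 0.273.
Characteristic equation s² + 6.5s + 8.3K_p = 0 gives ζ = 6.5/(2√(8.3K_p)).
Setting ζ = 0.273: √(8.3K_p) = 6.5/(2·0.273) = 11.9, so K_p = 141.7/8.3 = 17.1.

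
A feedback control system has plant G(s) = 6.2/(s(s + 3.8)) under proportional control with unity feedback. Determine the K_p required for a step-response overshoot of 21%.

K_p = 2.94

From %OS = 100·exp(−πζ/√(1−ζ²)) = 21%, ζ = −ln(0.21)/√(π²+ln²(0.21)) = 0.4449.
Characteristic equation s² + 3.8s + 6.2K_p = 0 gives ζ = 3.8/(2√(6.2K_p)).
Setting ζ = 0.4449: √(6.2K_p) = 3.8/(2·0.4449) = 4.271, so K_p = 18.24/6.2 = 2.94.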